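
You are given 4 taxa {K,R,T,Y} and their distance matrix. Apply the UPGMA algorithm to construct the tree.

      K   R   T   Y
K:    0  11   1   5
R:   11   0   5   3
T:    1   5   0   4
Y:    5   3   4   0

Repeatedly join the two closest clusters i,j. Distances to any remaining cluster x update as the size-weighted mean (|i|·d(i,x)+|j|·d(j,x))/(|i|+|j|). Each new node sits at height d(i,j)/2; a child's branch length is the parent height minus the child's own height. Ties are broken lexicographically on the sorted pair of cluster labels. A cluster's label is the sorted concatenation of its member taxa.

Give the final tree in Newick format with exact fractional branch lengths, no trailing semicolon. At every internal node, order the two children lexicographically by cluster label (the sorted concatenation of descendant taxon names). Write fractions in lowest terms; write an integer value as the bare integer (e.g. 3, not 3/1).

step 1: merge (K,T) at d=1; branch lengths K→1/2, T→1/2; new cluster KT
  updated: d(KT,R)=8, d(KT,Y)=9/2
step 2: merge (R,Y) at d=3; branch lengths R→3/2, Y→3/2; new cluster RY
  updated: d(KT,RY)=25/4
step 3: merge (KT,RY) at d=25/4; branch lengths KT→21/8, RY→13/8; new cluster KRTY
final tree: ((K:1/2,T:1/2):21/8,(R:3/2,Y:3/2):13/8)
total length: 33/4

((K:1/2,T:1/2):21/8,(R:3/2,Y:3/2):13/8)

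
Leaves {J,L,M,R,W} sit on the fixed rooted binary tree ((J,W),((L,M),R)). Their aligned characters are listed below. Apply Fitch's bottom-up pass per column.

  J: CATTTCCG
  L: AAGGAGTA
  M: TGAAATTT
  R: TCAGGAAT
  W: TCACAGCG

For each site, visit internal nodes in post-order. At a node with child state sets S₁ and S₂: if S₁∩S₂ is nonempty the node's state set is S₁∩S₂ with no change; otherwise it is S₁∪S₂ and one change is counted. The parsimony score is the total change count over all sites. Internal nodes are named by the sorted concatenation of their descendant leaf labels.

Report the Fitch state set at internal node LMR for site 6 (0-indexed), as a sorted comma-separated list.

A,T

site 0, node JW: J={C} ∪ W={T} → {C,T} (+1)
site 0, node LM: L={A} ∪ M={T} → {A,T} (+1)
site 0, node LMR: LM={A,T} ∩ R={T} → {T} (+0)
site 0, node JLMRW: JW={C,T} ∩ LMR={T} → {T} (+0)
site 1, node JW: J={A} ∪ W={C} → {A,C} (+1)
site 1, node LM: L={A} ∪ M={G} → {A,G} (+1)
site 1, node LMR: LM={A,G} ∪ R={C} → {A,C,G} (+1)
site 1, node JLMRW: JW={A,C} ∩ LMR={A,C,G} → {A,C} (+0)
site 2, node JW: J={T} ∪ W={A} → {A,T} (+1)
site 2, node LM: L={G} ∪ M={A} → {A,G} (+1)
site 2, node LMR: LM={A,G} ∩ R={A} → {A} (+0)
site 2, node JLMRW: JW={A,T} ∩ LMR={A} → {A} (+0)
site 3, node JW: J={T} ∪ W={C} → {C,T} (+1)
site 3, node LM: L={G} ∪ M={A} → {A,G} (+1)
site 3, node LMR: LM={A,G} ∩ R={G} → {G} (+0)
site 3, node JLMRW: JW={C,T} ∪ LMR={G} → {C,G,T} (+1)
site 4, node JW: J={T} ∪ W={A} → {A,T} (+1)
site 4, node LM: L={A} ∩ M={A} → {A} (+0)
site 4, node LMR: LM={A} ∪ R={G} → {A,G} (+1)
site 4, node JLMRW: JW={A,T} ∩ LMR={A,G} → {A} (+0)
site 5, node JW: J={C} ∪ W={G} → {C,G} (+1)
site 5, node LM: L={G} ∪ M={T} → {G,T} (+1)
site 5, node LMR: LM={G,T} ∪ R={A} → {A,G,T} (+1)
site 5, node JLMRW: JW={C,G} ∩ LMR={A,G,T} → {G} (+0)
site 6, node JW: J={C} ∩ W={C} → {C} (+0)
site 6, node LM: L={T} ∩ M={T} → {T} (+0)
site 6, node LMR: LM={T} ∪ R={A} → {A,T} (+1)
site 6, node JLMRW: JW={C} ∪ LMR={A,T} → {A,C,T} (+1)
site 7, node JW: J={G} ∩ W={G} → {G} (+0)
site 7, node LM: L={A} ∪ M={T} → {A,T} (+1)
site 7, node LMR: LM={A,T} ∩ R={T} → {T} (+0)
site 7, node JLMRW: JW={G} ∪ LMR={T} → {G,T} (+1)
per-site changes: [2, 3, 2, 3, 2, 3, 2, 2]; total = 19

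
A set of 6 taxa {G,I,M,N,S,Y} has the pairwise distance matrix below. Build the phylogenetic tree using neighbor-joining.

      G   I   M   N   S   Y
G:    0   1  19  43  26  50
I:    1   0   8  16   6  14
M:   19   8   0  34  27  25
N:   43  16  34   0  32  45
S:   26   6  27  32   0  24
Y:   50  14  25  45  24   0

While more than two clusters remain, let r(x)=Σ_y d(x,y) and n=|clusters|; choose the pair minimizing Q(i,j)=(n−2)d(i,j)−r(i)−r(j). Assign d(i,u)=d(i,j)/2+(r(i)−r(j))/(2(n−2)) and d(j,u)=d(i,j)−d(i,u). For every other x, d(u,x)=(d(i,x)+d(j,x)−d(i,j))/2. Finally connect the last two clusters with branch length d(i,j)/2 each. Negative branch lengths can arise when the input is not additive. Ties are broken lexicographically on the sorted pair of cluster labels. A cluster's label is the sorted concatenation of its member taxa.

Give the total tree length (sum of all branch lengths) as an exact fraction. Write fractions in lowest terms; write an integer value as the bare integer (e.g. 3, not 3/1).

535/8

1. join G+I (d=1, Q=-180) ⇒ GI; edges |G|=49/4, |I|=-45/4
  updated: d(GI,M)=13, d(GI,N)=29, d(GI,S)=31/2, d(GI,Y)=63/2
2. join S+Y (d=24, Q=-152) ⇒ SY; edges |S|=15/2, |Y|=33/2
  updated: d(GI,SY)=23/2, d(M,SY)=14, d(N,SY)=53/2
3. join GI+M (d=13, Q=-177/2) ⇒ GIM; edges |GI|=37/8, |M|=67/8
  updated: d(GIM,N)=25, d(GIM,SY)=25/4
4. join GIM+N (d=25, Q=-231/4) ⇒ GIMN; edges |GIM|=19/8, |N|=181/8
  updated: d(GIMN,SY)=31/8
5. join GIMN+SY (d=31/8) ⇒ GIMNSY; edges |GIMN|=31/16, |SY|=31/16
final tree: ((((G:49/4,I:-45/4):37/8,M:67/8):19/8,N:181/8):31/16,(S:15/2,Y:33/2):31/16)
total length: 535/8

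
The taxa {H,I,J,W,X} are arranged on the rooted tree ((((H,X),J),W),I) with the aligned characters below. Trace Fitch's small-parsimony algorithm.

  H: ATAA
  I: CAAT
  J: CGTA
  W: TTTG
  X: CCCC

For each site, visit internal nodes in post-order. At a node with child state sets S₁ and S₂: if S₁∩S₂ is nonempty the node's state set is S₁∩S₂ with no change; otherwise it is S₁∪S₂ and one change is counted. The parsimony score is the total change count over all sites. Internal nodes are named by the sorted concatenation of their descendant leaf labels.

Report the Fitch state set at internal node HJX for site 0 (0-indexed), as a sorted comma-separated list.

C

site 0, node HX: H={A} ∪ X={C} → {A,C} (+1)
site 0, node HJX: HX={A,C} ∩ J={C} → {C} (+0)
site 0, node HJWX: HJX={C} ∪ W={T} → {C,T} (+1)
site 0, node HIJWX: HJWX={C,T} ∩ I={C} → {C} (+0)
site 1, node HX: H={T} ∪ X={C} → {C,T} (+1)
site 1, node HJX: HX={C,T} ∪ J={G} → {C,G,T} (+1)
site 1, node HJWX: HJX={C,G,T} ∩ W={T} → {T} (+0)
site 1, node HIJWX: HJWX={T} ∪ I={A} → {A,T} (+1)
site 2, node HX: H={A} ∪ X={C} → {A,C} (+1)
site 2, node HJX: HX={A,C} ∪ J={T} → {A,C,T} (+1)
site 2, node HJWX: HJX={A,C,T} ∩ W={T} → {T} (+0)
site 2, node HIJWX: HJWX={T} ∪ I={A} → {A,T} (+1)
site 3, node HX: H={A} ∪ X={C} → {A,C} (+1)
site 3, node HJX: HX={A,C} ∩ J={A} → {A} (+0)
site 3, node HJWX: HJX={A} ∪ W={G} → {A,G} (+1)
site 3, node HIJWX: HJWX={A,G} ∪ I={T} → {A,G,T} (+1)
per-site changes: [2, 3, 3, 3]; total = 11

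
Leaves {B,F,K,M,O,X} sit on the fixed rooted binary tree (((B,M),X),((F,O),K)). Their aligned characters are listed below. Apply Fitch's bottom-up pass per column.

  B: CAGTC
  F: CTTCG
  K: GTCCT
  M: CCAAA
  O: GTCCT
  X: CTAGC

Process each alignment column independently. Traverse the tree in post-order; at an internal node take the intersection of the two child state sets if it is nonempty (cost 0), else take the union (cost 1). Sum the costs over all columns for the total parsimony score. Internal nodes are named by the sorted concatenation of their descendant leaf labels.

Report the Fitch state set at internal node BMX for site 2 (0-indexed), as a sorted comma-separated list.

A

[col 0] BM: children B:{C}, M:{C} ∩→ {C}; cost 0
[col 0] BMX: children BM:{C}, X:{C} ∩→ {C}; cost 0
[col 0] FO: children F:{C}, O:{G} ∪→ {C,G}; cost 1
[col 0] FKO: children FO:{C,G}, K:{G} ∩→ {G}; cost 0
[col 0] BFKMOX: children BMX:{C}, FKO:{G} ∪→ {C,G}; cost 1
[col 1] BM: children B:{A}, M:{C} ∪→ {A,C}; cost 1
[col 1] BMX: children BM:{A,C}, X:{T} ∪→ {A,C,T}; cost 1
[col 1] FO: children F:{T}, O:{T} ∩→ {T}; cost 0
[col 1] FKO: children FO:{T}, K:{T} ∩→ {T}; cost 0
[col 1] BFKMOX: children BMX:{A,C,T}, FKO:{T} ∩→ {T}; cost 0
[col 2] BM: children B:{G}, M:{A} ∪→ {A,G}; cost 1
[col 2] BMX: children BM:{A,G}, X:{A} ∩→ {A}; cost 0
[col 2] FO: children F:{T}, O:{C} ∪→ {C,T}; cost 1
[col 2] FKO: children FO:{C,T}, K:{C} ∩→ {C}; cost 0
[col 2] BFKMOX: children BMX:{A}, FKO:{C} ∪→ {A,C}; cost 1
[col 3] BM: children B:{T}, M:{A} ∪→ {A,T}; cost 1
[col 3] BMX: children BM:{A,T}, X:{G} ∪→ {A,G,T}; cost 1
[col 3] FO: children F:{C}, O:{C} ∩→ {C}; cost 0
[col 3] FKO: children FO:{C}, K:{C} ∩→ {C}; cost 0
[col 3] BFKMOX: children BMX:{A,G,T}, FKO:{C} ∪→ {A,C,G,T}; cost 1
[col 4] BM: children B:{C}, M:{A} ∪→ {A,C}; cost 1
[col 4] BMX: children BM:{A,C}, X:{C} ∩→ {C}; cost 0
[col 4] FO: children F:{G}, O:{T} ∪→ {G,T}; cost 1
[col 4] FKO: children FO:{G,T}, K:{T} ∩→ {T}; cost 0
[col 4] BFKMOX: children BMX:{C}, FKO:{T} ∪→ {C,T}; cost 1
per-site changes: [2, 2, 3, 3, 3]; total = 13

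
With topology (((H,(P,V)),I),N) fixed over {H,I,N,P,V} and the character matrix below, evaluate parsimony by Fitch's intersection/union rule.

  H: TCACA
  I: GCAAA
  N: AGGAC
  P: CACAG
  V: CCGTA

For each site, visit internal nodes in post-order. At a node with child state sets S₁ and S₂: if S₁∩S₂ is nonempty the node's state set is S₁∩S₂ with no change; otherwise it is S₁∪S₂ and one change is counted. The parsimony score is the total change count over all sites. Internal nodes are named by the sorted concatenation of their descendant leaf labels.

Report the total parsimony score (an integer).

[col 0] PV: children P:{C}, V:{C} ∩→ {C}; cost 0
[col 0] HPV: children H:{T}, PV:{C} ∪→ {C,T}; cost 1
[col 0] HIPV: children HPV:{C,T}, I:{G} ∪→ {C,G,T}; cost 1
[col 0] HINPV: children HIPV:{C,G,T}, N:{A} ∪→ {A,C,G,T}; cost 1
[col 1] PV: children P:{A}, V:{C} ∪→ {A,C}; cost 1
[col 1] HPV: children H:{C}, PV:{A,C} ∩→ {C}; cost 0
[col 1] HIPV: children HPV:{C}, I:{C} ∩→ {C}; cost 0
[col 1] HINPV: children HIPV:{C}, N:{G} ∪→ {C,G}; cost 1
[col 2] PV: children P:{C}, V:{G} ∪→ {C,G}; cost 1
[col 2] HPV: children H:{A}, PV:{C,G} ∪→ {A,C,G}; cost 1
[col 2] HIPV: children HPV:{A,C,G}, I:{A} ∩→ {A}; cost 0
[col 2] HINPV: children HIPV:{A}, N:{G} ∪→ {A,G}; cost 1
[col 3] PV: children P:{A}, V:{T} ∪→ {A,T}; cost 1
[col 3] HPV: children H:{C}, PV:{A,T} ∪→ {A,C,T}; cost 1
[col 3] HIPV: children HPV:{A,C,T}, I:{A} ∩→ {A}; cost 0
[col 3] HINPV: children HIPV:{A}, N:{A} ∩→ {A}; cost 0
[col 4] PV: children P:{G}, V:{A} ∪→ {A,G}; cost 1
[col 4] HPV: children H:{A}, PV:{A,G} ∩→ {A}; cost 0
[col 4] HIPV: children HPV:{A}, I:{A} ∩→ {A}; cost 0
[col 4] HINPV: children HIPV:{A}, N:{C} ∪→ {A,C}; cost 1
per-site changes: [3, 2, 3, 2, 2]; total = 12

12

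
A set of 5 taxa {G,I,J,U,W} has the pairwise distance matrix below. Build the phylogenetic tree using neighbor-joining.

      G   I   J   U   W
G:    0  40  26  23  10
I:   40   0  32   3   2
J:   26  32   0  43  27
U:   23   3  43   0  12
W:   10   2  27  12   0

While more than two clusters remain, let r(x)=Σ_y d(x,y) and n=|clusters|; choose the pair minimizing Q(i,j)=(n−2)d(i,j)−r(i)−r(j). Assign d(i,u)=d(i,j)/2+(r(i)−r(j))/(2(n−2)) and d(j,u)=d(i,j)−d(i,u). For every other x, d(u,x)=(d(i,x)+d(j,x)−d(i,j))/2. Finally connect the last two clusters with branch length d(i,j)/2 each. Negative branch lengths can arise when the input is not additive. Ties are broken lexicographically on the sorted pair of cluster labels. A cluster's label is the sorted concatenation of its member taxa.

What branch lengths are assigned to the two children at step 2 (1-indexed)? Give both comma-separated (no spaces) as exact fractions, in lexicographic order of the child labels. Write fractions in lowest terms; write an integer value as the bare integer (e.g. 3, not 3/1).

10,-9/2

iteration 1: select G,J (d=26, Q=-149); attach at lengths (49/6, 107/6); label the merged cluster GJ
  updated: d(GJ,I)=23, d(GJ,U)=20, d(GJ,W)=11/2
iteration 2: select GJ,W (d=11/2, Q=-57); attach at lengths (10, -9/2); label the merged cluster GJW
  updated: d(GJW,I)=39/4, d(GJW,U)=53/4
iteration 3: select GJW,I (d=39/4, Q=-26); attach at lengths (10, -1/4); label the merged cluster GIJW
  updated: d(GIJW,U)=13/4
iteration 4: select GIJW,U (d=13/4); attach at lengths (13/8, 13/8); label the merged cluster GIJUW
final tree: ((((G:49/6,J:107/6):10,W:-9/2):10,I:-1/4):13/8,U:13/8)
total length: 89/2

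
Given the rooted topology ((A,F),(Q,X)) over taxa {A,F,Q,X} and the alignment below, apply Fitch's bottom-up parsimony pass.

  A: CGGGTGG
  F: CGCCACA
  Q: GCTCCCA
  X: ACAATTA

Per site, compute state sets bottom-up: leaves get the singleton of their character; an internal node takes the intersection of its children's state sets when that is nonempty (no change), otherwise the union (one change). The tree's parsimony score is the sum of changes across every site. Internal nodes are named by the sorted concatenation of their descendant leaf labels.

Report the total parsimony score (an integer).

13

[col 0] AF: children A:{C}, F:{C} ∩→ {C}; cost 0
[col 0] QX: children Q:{G}, X:{A} ∪→ {A,G}; cost 1
[col 0] AFQX: children AF:{C}, QX:{A,G} ∪→ {A,C,G}; cost 1
[col 1] AF: children A:{G}, F:{G} ∩→ {G}; cost 0
[col 1] QX: children Q:{C}, X:{C} ∩→ {C}; cost 0
[col 1] AFQX: children AF:{G}, QX:{C} ∪→ {C,G}; cost 1
[col 2] AF: children A:{G}, F:{C} ∪→ {C,G}; cost 1
[col 2] QX: children Q:{T}, X:{A} ∪→ {A,T}; cost 1
[col 2] AFQX: children AF:{C,G}, QX:{A,T} ∪→ {A,C,G,T}; cost 1
[col 3] AF: children A:{G}, F:{C} ∪→ {C,G}; cost 1
[col 3] QX: children Q:{C}, X:{A} ∪→ {A,C}; cost 1
[col 3] AFQX: children AF:{C,G}, QX:{A,C} ∩→ {C}; cost 0
[col 4] AF: children A:{T}, F:{A} ∪→ {A,T}; cost 1
[col 4] QX: children Q:{C}, X:{T} ∪→ {C,T}; cost 1
[col 4] AFQX: children AF:{A,T}, QX:{C,T} ∩→ {T}; cost 0
[col 5] AF: children A:{G}, F:{C} ∪→ {C,G}; cost 1
[col 5] QX: children Q:{C}, X:{T} ∪→ {C,T}; cost 1
[col 5] AFQX: children AF:{C,G}, QX:{C,T} ∩→ {C}; cost 0
[col 6] AF: children A:{G}, F:{A} ∪→ {A,G}; cost 1
[col 6] QX: children Q:{A}, X:{A} ∩→ {A}; cost 0
[col 6] AFQX: children AF:{A,G}, QX:{A} ∩→ {A}; cost 0
per-site changes: [2, 1, 3, 2, 2, 2, 1]; total = 13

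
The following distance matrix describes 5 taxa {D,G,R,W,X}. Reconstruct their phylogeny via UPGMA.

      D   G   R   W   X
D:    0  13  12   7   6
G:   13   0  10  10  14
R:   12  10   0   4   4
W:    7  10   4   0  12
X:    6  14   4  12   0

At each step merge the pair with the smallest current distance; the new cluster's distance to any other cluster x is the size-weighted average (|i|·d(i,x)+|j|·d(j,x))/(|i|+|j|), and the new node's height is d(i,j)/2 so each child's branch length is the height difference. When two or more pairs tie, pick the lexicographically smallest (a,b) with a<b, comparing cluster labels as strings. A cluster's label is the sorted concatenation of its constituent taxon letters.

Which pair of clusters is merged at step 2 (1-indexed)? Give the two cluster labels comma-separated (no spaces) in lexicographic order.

D,X

iteration 1: select R,W (d=4); attach at lengths (2, 2); label the merged cluster RW
  updated: d(D,RW)=19/2, d(G,RW)=10, d(RW,X)=8
iteration 2: select D,X (d=6); attach at lengths (3, 3); label the merged cluster DX
  updated: d(DX,G)=27/2, d(DX,RW)=35/4
iteration 3: select DX,RW (d=35/4); attach at lengths (11/8, 19/8); label the merged cluster DRWX
  updated: d(DRWX,G)=47/4
iteration 4: select DRWX,G (d=47/4); attach at lengths (3/2, 47/8); label the merged cluster DGRWX
final tree: (((D:3,X:3):11/8,(R:2,W:2):19/8):3/2,G:47/8)
total length: 169/8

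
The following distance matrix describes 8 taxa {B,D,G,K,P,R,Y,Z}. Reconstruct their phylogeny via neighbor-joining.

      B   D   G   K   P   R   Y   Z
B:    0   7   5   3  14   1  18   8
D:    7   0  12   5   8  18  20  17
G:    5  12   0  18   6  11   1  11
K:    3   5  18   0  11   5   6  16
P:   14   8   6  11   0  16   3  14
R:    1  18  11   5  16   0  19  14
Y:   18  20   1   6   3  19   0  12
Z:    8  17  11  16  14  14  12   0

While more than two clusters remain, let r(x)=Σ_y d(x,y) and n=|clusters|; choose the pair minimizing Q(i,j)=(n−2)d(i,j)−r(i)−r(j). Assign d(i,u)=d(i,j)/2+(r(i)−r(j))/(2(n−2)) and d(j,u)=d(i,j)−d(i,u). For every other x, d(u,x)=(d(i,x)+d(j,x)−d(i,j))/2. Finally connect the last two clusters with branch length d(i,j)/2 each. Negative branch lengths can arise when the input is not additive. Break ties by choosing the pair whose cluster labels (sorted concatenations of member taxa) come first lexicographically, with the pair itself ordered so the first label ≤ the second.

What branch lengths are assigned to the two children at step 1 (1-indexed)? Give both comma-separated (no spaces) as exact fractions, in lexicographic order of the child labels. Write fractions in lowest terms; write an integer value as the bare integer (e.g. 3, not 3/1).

-3/4,7/4

iteration 1: select G,Y (d=1, Q=-137); attach at lengths (-3/4, 7/4); label the merged cluster GY
  updated: d(B,GY)=11, d(D,GY)=31/2, d(GY,K)=23/2, d(GY,P)=4, d(GY,R)=29/2, d(GY,Z)=11
iteration 2: select GY,P (d=4, Q=-229/2); attach at lengths (41/20, 39/20); label the merged cluster GPY
  updated: d(B,GPY)=21/2, d(D,GPY)=39/4, d(GPY,K)=37/4, d(GPY,R)=53/4, d(GPY,Z)=21/2
iteration 3: select B,R (d=1, Q=-307/4); attach at lengths (-71/32, 103/32); label the merged cluster BR
  updated: d(BR,D)=12, d(BR,GPY)=91/8, d(BR,K)=7/2, d(BR,Z)=21/2
iteration 4: select GPY,Z (d=21/2, Q=-507/8); attach at lengths (49/16, 119/16); label the merged cluster GPYZ
  updated: d(BR,GPYZ)=91/16, d(D,GPYZ)=65/8, d(GPYZ,K)=59/8
iteration 5: select BR,GPYZ (d=91/16, Q=-31); attach at lengths (91/32, 91/32); label the merged cluster BGPRYZ
  updated: d(BGPRYZ,D)=231/32, d(BGPRYZ,K)=83/32
iteration 6: select BGPRYZ,D (d=231/32, Q=-237/16); attach at lengths (77/32, 77/16); label the merged cluster BDGPRYZ
  updated: d(BDGPRYZ,K)=3/16
iteration 7: select BDGPRYZ,K (d=3/16); attach at lengths (3/32, 3/32); label the merged cluster BDGKPRYZ
final tree: ((((B:-71/32,R:103/32):91/32,(((G:-3/4,Y:7/4):41/20,P:39/20):49/16,Z:119/16):91/32):77/32,D:77/16):3/32,K:3/32)
total length: 947/32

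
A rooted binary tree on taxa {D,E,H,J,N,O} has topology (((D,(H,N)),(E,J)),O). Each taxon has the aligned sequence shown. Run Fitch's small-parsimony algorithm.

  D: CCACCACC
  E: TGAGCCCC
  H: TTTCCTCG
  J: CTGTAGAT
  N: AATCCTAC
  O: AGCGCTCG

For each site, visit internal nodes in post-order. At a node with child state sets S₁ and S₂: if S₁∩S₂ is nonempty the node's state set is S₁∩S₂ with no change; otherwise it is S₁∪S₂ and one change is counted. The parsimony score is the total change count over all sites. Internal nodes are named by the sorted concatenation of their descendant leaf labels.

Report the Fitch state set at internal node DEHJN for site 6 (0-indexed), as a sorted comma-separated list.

[col 0] HN: children H:{T}, N:{A} ∪→ {A,T}; cost 1
[col 0] DHN: children D:{C}, HN:{A,T} ∪→ {A,C,T}; cost 1
[col 0] EJ: children E:{T}, J:{C} ∪→ {C,T}; cost 1
[col 0] DEHJN: children DHN:{A,C,T}, EJ:{C,T} ∩→ {C,T}; cost 0
[col 0] DEHJNO: children DEHJN:{C,T}, O:{A} ∪→ {A,C,T}; cost 1
[col 1] HN: children H:{T}, N:{A} ∪→ {A,T}; cost 1
[col 1] DHN: children D:{C}, HN:{A,T} ∪→ {A,C,T}; cost 1
[col 1] EJ: children E:{G}, J:{T} ∪→ {G,T}; cost 1
[col 1] DEHJN: children DHN:{A,C,T}, EJ:{G,T} ∩→ {T}; cost 0
[col 1] DEHJNO: children DEHJN:{T}, O:{G} ∪→ {G,T}; cost 1
[col 2] HN: children H:{T}, N:{T} ∩→ {T}; cost 0
[col 2] DHN: children D:{A}, HN:{T} ∪→ {A,T}; cost 1
[col 2] EJ: children E:{A}, J:{G} ∪→ {A,G}; cost 1
[col 2] DEHJN: children DHN:{A,T}, EJ:{A,G} ∩→ {A}; cost 0
[col 2] DEHJNO: children DEHJN:{A}, O:{C} ∪→ {A,C}; cost 1
[col 3] HN: children H:{C}, N:{C} ∩→ {C}; cost 0
[col 3] DHN: children D:{C}, HN:{C} ∩→ {C}; cost 0
[col 3] EJ: children E:{G}, J:{T} ∪→ {G,T}; cost 1
[col 3] DEHJN: children DHN:{C}, EJ:{G,T} ∪→ {C,G,T}; cost 1
[col 3] DEHJNO: children DEHJN:{C,G,T}, O:{G} ∩→ {G}; cost 0
[col 4] HN: children H:{C}, N:{C} ∩→ {C}; cost 0
[col 4] DHN: children D:{C}, HN:{C} ∩→ {C}; cost 0
[col 4] EJ: children E:{C}, J:{A} ∪→ {A,C}; cost 1
[col 4] DEHJN: children DHN:{C}, EJ:{A,C} ∩→ {C}; cost 0
[col 4] DEHJNO: children DEHJN:{C}, O:{C} ∩→ {C}; cost 0
[col 5] HN: children H:{T}, N:{T} ∩→ {T}; cost 0
[col 5] DHN: children D:{A}, HN:{T} ∪→ {A,T}; cost 1
[col 5] EJ: children E:{C}, J:{G} ∪→ {C,G}; cost 1
[col 5] DEHJN: children DHN:{A,T}, EJ:{C,G} ∪→ {A,C,G,T}; cost 1
[col 5] DEHJNO: children DEHJN:{A,C,G,T}, O:{T} ∩→ {T}; cost 0
[col 6] HN: children H:{C}, N:{A} ∪→ {A,C}; cost 1
[col 6] DHN: children D:{C}, HN:{A,C} ∩→ {C}; cost 0
[col 6] EJ: children E:{C}, J:{A} ∪→ {A,C}; cost 1
[col 6] DEHJN: children DHN:{C}, EJ:{A,C} ∩→ {C}; cost 0
[col 6] DEHJNO: children DEHJN:{C}, O:{C} ∩→ {C}; cost 0
[col 7] HN: children H:{G}, N:{C} ∪→ {C,G}; cost 1
[col 7] DHN: children D:{C}, HN:{C,G} ∩→ {C}; cost 0
[col 7] EJ: children E:{C}, J:{T} ∪→ {C,T}; cost 1
[col 7] DEHJN: children DHN:{C}, EJ:{C,T} ∩→ {C}; cost 0
[col 7] DEHJNO: children DEHJN:{C}, O:{G} ∪→ {C,G}; cost 1
per-site changes: [4, 4, 3, 2, 1, 3, 2, 3]; total = 22

C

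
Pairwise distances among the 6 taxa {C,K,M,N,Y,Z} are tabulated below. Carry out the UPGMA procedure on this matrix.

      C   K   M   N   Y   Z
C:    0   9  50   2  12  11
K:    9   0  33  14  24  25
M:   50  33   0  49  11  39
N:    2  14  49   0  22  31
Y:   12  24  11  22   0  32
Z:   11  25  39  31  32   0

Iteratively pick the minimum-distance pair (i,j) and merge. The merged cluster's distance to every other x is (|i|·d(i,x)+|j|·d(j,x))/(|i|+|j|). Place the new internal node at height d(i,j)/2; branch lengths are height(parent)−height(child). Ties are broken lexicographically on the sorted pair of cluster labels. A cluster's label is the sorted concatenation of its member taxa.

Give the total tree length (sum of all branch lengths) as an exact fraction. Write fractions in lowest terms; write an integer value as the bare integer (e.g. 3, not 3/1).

iteration 1: select C,N (d=2); attach at lengths (1, 1); label the merged cluster CN
  updated: d(CN,K)=23/2, d(CN,M)=99/2, d(CN,Y)=17, d(CN,Z)=21
iteration 2: select M,Y (d=11); attach at lengths (11/2, 11/2); label the merged cluster MY
  updated: d(CN,MY)=133/4, d(K,MY)=57/2, d(MY,Z)=71/2
iteration 3: select CN,K (d=23/2); attach at lengths (19/4, 23/4); label the merged cluster CKN
  updated: d(CKN,MY)=95/3, d(CKN,Z)=67/3
iteration 4: select CKN,Z (d=67/3); attach at lengths (65/12, 67/6); label the merged cluster CKNZ
  updated: d(CKNZ,MY)=261/8
iteration 5: select CKNZ,MY (d=261/8); attach at lengths (247/48, 173/16); label the merged cluster CKMNYZ
final tree: ((((C:1,N:1):19/4,K:23/4):65/12,Z:67/6):247/48,(M:11/2,Y:11/2):173/16)
total length: 1345/24

1345/24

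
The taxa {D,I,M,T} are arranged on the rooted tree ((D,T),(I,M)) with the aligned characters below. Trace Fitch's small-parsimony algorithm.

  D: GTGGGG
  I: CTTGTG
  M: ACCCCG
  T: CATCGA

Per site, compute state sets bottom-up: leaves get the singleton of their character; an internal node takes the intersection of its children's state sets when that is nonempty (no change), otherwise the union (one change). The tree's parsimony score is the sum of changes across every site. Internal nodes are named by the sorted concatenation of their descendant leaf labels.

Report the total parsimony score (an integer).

[col 0] DT: children D:{G}, T:{C} ∪→ {C,G}; cost 1
[col 0] IM: children I:{C}, M:{A} ∪→ {A,C}; cost 1
[col 0] DIMT: children DT:{C,G}, IM:{A,C} ∩→ {C}; cost 0
[col 1] DT: children D:{T}, T:{A} ∪→ {A,T}; cost 1
[col 1] IM: children I:{T}, M:{C} ∪→ {C,T}; cost 1
[col 1] DIMT: children DT:{A,T}, IM:{C,T} ∩→ {T}; cost 0
[col 2] DT: children D:{G}, T:{T} ∪→ {G,T}; cost 1
[col 2] IM: children I:{T}, M:{C} ∪→ {C,T}; cost 1
[col 2] DIMT: children DT:{G,T}, IM:{C,T} ∩→ {T}; cost 0
[col 3] DT: children D:{G}, T:{C} ∪→ {C,G}; cost 1
[col 3] IM: children I:{G}, M:{C} ∪→ {C,G}; cost 1
[col 3] DIMT: children DT:{C,G}, IM:{C,G} ∩→ {C,G}; cost 0
[col 4] DT: children D:{G}, T:{G} ∩→ {G}; cost 0
[col 4] IM: children I:{T}, M:{C} ∪→ {C,T}; cost 1
[col 4] DIMT: children DT:{G}, IM:{C,T} ∪→ {C,G,T}; cost 1
[col 5] DT: children D:{G}, T:{A} ∪→ {A,G}; cost 1
[col 5] IM: children I:{G}, M:{G} ∩→ {G}; cost 0
[col 5] DIMT: children DT:{A,G}, IM:{G} ∩→ {G}; cost 0
per-site changes: [2, 2, 2, 2, 2, 1]; total = 11

11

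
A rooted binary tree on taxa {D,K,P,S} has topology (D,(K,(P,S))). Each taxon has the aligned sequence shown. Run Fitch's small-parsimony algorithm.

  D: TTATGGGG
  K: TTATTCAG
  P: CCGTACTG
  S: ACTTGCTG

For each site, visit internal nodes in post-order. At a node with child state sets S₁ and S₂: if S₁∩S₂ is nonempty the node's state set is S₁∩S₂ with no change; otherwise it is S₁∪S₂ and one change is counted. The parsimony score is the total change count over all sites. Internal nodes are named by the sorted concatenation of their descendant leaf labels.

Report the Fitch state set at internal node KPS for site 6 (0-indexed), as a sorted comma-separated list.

site 0, node PS: P={C} ∪ S={A} → {A,C} (+1)
site 0, node KPS: K={T} ∪ PS={A,C} → {A,C,T} (+1)
site 0, node DKPS: D={T} ∩ KPS={A,C,T} → {T} (+0)
site 1, node PS: P={C} ∩ S={C} → {C} (+0)
site 1, node KPS: K={T} ∪ PS={C} → {C,T} (+1)
site 1, node DKPS: D={T} ∩ KPS={C,T} → {T} (+0)
site 2, node PS: P={G} ∪ S={T} → {G,T} (+1)
site 2, node KPS: K={A} ∪ PS={G,T} → {A,G,T} (+1)
site 2, node DKPS: D={A} ∩ KPS={A,G,T} → {A} (+0)
site 3, node PS: P={T} ∩ S={T} → {T} (+0)
site 3, node KPS: K={T} ∩ PS={T} → {T} (+0)
site 3, node DKPS: D={T} ∩ KPS={T} → {T} (+0)
site 4, node PS: P={A} ∪ S={G} → {A,G} (+1)
site 4, node KPS: K={T} ∪ PS={A,G} → {A,G,T} (+1)
site 4, node DKPS: D={G} ∩ KPS={A,G,T} → {G} (+0)
site 5, node PS: P={C} ∩ S={C} → {C} (+0)
site 5, node KPS: K={C} ∩ PS={C} → {C} (+0)
site 5, node DKPS: D={G} ∪ KPS={C} → {C,G} (+1)
site 6, node PS: P={T} ∩ S={T} → {T} (+0)
site 6, node KPS: K={A} ∪ PS={T} → {A,T} (+1)
site 6, node DKPS: D={G} ∪ KPS={A,T} → {A,G,T} (+1)
site 7, node PS: P={G} ∩ S={G} → {G} (+0)
site 7, node KPS: K={G} ∩ PS={G} → {G} (+0)
site 7, node DKPS: D={G} ∩ KPS={G} → {G} (+0)
per-site changes: [2, 1, 2, 0, 2, 1, 2, 0]; total = 10

A,T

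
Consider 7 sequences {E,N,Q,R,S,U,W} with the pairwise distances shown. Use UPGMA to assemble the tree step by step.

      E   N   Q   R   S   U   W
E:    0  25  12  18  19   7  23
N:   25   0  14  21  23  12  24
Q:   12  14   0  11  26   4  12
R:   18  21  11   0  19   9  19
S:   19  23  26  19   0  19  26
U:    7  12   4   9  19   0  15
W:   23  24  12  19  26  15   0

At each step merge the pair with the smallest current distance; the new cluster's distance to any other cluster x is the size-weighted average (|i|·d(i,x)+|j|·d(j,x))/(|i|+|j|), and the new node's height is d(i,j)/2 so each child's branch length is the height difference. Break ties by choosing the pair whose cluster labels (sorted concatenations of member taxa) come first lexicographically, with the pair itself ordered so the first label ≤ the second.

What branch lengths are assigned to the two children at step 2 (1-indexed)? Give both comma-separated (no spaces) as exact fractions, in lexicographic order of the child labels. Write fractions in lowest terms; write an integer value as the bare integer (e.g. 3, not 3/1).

19/4,11/4

iteration 1: select Q,U (d=4); attach at lengths (2, 2); label the merged cluster QU
  updated: d(E,QU)=19/2, d(N,QU)=13, d(QU,R)=10, d(QU,S)=45/2, d(QU,W)=27/2
iteration 2: select E,QU (d=19/2); attach at lengths (19/4, 11/4); label the merged cluster EQU
  updated: d(EQU,N)=17, d(EQU,R)=38/3, d(EQU,S)=64/3, d(EQU,W)=50/3
iteration 3: select EQU,R (d=38/3); attach at lengths (19/12, 19/3); label the merged cluster EQRU
  updated: d(EQRU,N)=18, d(EQRU,S)=83/4, d(EQRU,W)=69/4
iteration 4: select EQRU,W (d=69/4); attach at lengths (55/24, 69/8); label the merged cluster EQRUW
  updated: d(EQRUW,N)=96/5, d(EQRUW,S)=109/5
iteration 5: select EQRUW,N (d=96/5); attach at lengths (39/40, 48/5); label the merged cluster ENQRUW
  updated: d(ENQRUW,S)=22
iteration 6: select ENQRUW,S (d=22); attach at lengths (7/5, 11); label the merged cluster ENQRSUW
final tree: (((((E:19/4,(Q:2,U:2):11/4):19/12,R:19/3):55/24,W:69/8):39/40,N:48/5):7/5,S:11)
total length: 6397/120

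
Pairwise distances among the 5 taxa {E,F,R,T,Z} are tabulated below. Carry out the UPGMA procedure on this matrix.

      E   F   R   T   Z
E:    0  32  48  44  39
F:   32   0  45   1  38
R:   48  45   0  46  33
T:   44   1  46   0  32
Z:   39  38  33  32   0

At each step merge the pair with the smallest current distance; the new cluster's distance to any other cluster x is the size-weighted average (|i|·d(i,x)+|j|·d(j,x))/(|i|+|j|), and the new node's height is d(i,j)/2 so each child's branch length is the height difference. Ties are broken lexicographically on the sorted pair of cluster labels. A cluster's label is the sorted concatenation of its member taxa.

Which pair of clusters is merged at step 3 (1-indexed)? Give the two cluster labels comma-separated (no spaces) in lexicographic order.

iteration 1: select F,T (d=1); attach at lengths (1/2, 1/2); label the merged cluster FT
  updated: d(E,FT)=38, d(FT,R)=91/2, d(FT,Z)=35
iteration 2: select R,Z (d=33); attach at lengths (33/2, 33/2); label the merged cluster RZ
  updated: d(E,RZ)=87/2, d(FT,RZ)=161/4
iteration 3: select E,FT (d=38); attach at lengths (19, 37/2); label the merged cluster EFT
  updated: d(EFT,RZ)=124/3
iteration 4: select EFT,RZ (d=124/3); attach at lengths (5/3, 25/6); label the merged cluster EFRTZ
final tree: ((E:19,(F:1/2,T:1/2):37/2):5/3,(R:33/2,Z:33/2):25/6)
total length: 232/3

E,FT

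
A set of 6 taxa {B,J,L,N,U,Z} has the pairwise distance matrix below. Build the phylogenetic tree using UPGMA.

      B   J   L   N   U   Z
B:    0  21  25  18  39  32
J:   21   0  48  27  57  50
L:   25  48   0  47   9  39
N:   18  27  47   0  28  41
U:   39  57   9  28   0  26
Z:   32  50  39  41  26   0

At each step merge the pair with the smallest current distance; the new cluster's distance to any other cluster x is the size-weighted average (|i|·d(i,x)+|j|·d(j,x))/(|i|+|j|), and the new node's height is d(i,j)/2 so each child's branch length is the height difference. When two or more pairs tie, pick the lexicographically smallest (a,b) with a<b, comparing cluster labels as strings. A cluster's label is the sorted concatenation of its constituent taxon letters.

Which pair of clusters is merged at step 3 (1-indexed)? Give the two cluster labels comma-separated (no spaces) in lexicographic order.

BN,J

1. join L+U (d=9) ⇒ LU; edges |L|=9/2, |U|=9/2
  updated: d(B,LU)=32, d(J,LU)=105/2, d(LU,N)=75/2, d(LU,Z)=65/2
2. join B+N (d=18) ⇒ BN; edges |B|=9, |N|=9
  updated: d(BN,J)=24, d(BN,LU)=139/4, d(BN,Z)=73/2
3. join BN+J (d=24) ⇒ BJN; edges |BN|=3, |J|=12
  updated: d(BJN,LU)=122/3, d(BJN,Z)=41
4. join LU+Z (d=65/2) ⇒ LUZ; edges |LU|=47/4, |Z|=65/4
  updated: d(BJN,LUZ)=367/9
5. join BJN+LUZ (d=367/9) ⇒ BJLNUZ; edges |BJN|=151/18, |LUZ|=149/36
final tree: (((B:9,N:9):3,J:12):151/18,((L:9/2,U:9/2):47/4,Z:65/4):149/36)
total length: 2971/36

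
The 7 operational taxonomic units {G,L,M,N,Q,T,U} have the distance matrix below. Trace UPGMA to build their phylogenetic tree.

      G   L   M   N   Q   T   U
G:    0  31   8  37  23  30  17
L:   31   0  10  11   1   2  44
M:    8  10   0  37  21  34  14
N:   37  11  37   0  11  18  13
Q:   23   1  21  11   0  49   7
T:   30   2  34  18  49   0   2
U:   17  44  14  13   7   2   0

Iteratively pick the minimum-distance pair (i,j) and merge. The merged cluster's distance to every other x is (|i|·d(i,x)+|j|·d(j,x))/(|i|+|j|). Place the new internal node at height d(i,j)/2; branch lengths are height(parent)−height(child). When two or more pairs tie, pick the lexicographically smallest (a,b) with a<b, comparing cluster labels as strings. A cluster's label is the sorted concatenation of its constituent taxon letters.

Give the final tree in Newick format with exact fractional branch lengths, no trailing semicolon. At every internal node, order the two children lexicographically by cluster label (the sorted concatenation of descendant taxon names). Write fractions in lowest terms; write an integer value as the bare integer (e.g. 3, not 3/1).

iteration 1: select L,Q (d=1); attach at lengths (1/2, 1/2); label the merged cluster LQ
  updated: d(G,LQ)=27, d(LQ,M)=31/2, d(LQ,N)=11, d(LQ,T)=51/2, d(LQ,U)=51/2
iteration 2: select T,U (d=2); attach at lengths (1, 1); label the merged cluster TU
  updated: d(G,TU)=47/2, d(LQ,TU)=51/2, d(M,TU)=24, d(N,TU)=31/2
iteration 3: select G,M (d=8); attach at lengths (4, 4); label the merged cluster GM
  updated: d(GM,LQ)=85/4, d(GM,N)=37, d(GM,TU)=95/4
iteration 4: select LQ,N (d=11); attach at lengths (5, 11/2); label the merged cluster LNQ
  updated: d(GM,LNQ)=53/2, d(LNQ,TU)=133/6
iteration 5: select LNQ,TU (d=133/6); attach at lengths (67/12, 121/12); label the merged cluster LNQTU
  updated: d(GM,LNQTU)=127/5
iteration 6: select GM,LNQTU (d=127/5); attach at lengths (87/10, 97/60); label the merged cluster GLMNQTU
final tree: ((G:4,M:4):87/10,(((L:1/2,Q:1/2):5,N:11/2):67/12,(T:1,U:1):121/12):97/60)
total length: 2849/60

((G:4,M:4):87/10,(((L:1/2,Q:1/2):5,N:11/2):67/12,(T:1,U:1):121/12):97/60)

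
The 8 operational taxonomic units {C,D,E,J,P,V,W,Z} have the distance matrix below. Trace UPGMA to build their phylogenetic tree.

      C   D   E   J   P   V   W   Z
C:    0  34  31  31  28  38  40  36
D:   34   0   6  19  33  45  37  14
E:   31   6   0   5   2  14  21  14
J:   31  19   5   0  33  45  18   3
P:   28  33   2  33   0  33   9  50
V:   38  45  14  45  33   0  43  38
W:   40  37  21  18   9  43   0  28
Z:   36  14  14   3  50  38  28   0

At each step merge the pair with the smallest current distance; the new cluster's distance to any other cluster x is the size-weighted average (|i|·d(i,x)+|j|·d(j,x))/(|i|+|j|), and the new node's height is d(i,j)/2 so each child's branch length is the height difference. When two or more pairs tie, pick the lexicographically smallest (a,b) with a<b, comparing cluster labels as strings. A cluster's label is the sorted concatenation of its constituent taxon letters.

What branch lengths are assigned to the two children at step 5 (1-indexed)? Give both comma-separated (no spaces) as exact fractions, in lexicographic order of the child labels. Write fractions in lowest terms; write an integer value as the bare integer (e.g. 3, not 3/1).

151/36,89/18

1. join E+P (d=2) ⇒ EP; edges |E|=1, |P|=1
  updated: d(C,EP)=59/2, d(D,EP)=39/2, d(EP,J)=19, d(EP,V)=47/2, d(EP,W)=15, d(EP,Z)=32
2. join J+Z (d=3) ⇒ JZ; edges |J|=3/2, |Z|=3/2
  updated: d(C,JZ)=67/2, d(D,JZ)=33/2, d(EP,JZ)=51/2, d(JZ,V)=83/2, d(JZ,W)=23
3. join EP+W (d=15) ⇒ EPW; edges |EP|=13/2, |W|=15/2
  updated: d(C,EPW)=33, d(D,EPW)=76/3, d(EPW,JZ)=74/3, d(EPW,V)=30
4. join D+JZ (d=33/2) ⇒ DJZ; edges |D|=33/4, |JZ|=27/4
  updated: d(C,DJZ)=101/3, d(DJZ,EPW)=224/9, d(DJZ,V)=128/3
5. join DJZ+EPW (d=224/9) ⇒ DEJPWZ; edges |DJZ|=151/36, |EPW|=89/18
  updated: d(C,DEJPWZ)=100/3, d(DEJPWZ,V)=109/3
6. join C+DEJPWZ (d=100/3) ⇒ CDEJPWZ; edges |C|=50/3, |DEJPWZ|=38/9
  updated: d(CDEJPWZ,V)=256/7
7. join CDEJPWZ+V (d=256/7) ⇒ CDEJPVWZ; edges |CDEJPWZ|=34/21, |V|=128/7
final tree: ((C:50/3,((D:33/4,(J:3/2,Z:3/2):27/4):151/36,((E:1,P:1):13/2,W:15/2):89/18):38/9):34/21,V:128/7)
total length: 21151/252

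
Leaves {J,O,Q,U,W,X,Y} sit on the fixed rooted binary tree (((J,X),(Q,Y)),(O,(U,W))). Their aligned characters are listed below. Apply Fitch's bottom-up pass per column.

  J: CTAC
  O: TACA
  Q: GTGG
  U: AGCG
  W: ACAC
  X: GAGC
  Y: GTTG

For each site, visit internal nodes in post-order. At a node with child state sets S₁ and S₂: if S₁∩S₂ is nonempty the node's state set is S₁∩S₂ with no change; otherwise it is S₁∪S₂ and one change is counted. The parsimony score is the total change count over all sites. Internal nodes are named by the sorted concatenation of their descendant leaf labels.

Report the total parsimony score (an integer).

JX@0: {C} ∪ {G} = {C,G} (union, +1)
QY@0: {G} ∩ {G} = {G} (intersection, +0)
JQXY@0: {C,G} ∩ {G} = {G} (intersection, +0)
UW@0: {A} ∩ {A} = {A} (intersection, +0)
OUW@0: {T} ∪ {A} = {A,T} (union, +1)
JOQUWXY@0: {G} ∪ {A,T} = {A,G,T} (union, +1)
JX@1: {T} ∪ {A} = {A,T} (union, +1)
QY@1: {T} ∩ {T} = {T} (intersection, +0)
JQXY@1: {A,T} ∩ {T} = {T} (intersection, +0)
UW@1: {G} ∪ {C} = {C,G} (union, +1)
OUW@1: {A} ∪ {C,G} = {A,C,G} (union, +1)
JOQUWXY@1: {T} ∪ {A,C,G} = {A,C,G,T} (union, +1)
JX@2: {A} ∪ {G} = {A,G} (union, +1)
QY@2: {G} ∪ {T} = {G,T} (union, +1)
JQXY@2: {A,G} ∩ {G,T} = {G} (intersection, +0)
UW@2: {C} ∪ {A} = {A,C} (union, +1)
OUW@2: {C} ∩ {A,C} = {C} (intersection, +0)
JOQUWXY@2: {G} ∪ {C} = {C,G} (union, +1)
JX@3: {C} ∩ {C} = {C} (intersection, +0)
QY@3: {G} ∩ {G} = {G} (intersection, +0)
JQXY@3: {C} ∪ {G} = {C,G} (union, +1)
UW@3: {G} ∪ {C} = {C,G} (union, +1)
OUW@3: {A} ∪ {C,G} = {A,C,G} (union, +1)
JOQUWXY@3: {C,G} ∩ {A,C,G} = {C,G} (intersection, +0)
per-site changes: [3, 4, 4, 3]; total = 14

14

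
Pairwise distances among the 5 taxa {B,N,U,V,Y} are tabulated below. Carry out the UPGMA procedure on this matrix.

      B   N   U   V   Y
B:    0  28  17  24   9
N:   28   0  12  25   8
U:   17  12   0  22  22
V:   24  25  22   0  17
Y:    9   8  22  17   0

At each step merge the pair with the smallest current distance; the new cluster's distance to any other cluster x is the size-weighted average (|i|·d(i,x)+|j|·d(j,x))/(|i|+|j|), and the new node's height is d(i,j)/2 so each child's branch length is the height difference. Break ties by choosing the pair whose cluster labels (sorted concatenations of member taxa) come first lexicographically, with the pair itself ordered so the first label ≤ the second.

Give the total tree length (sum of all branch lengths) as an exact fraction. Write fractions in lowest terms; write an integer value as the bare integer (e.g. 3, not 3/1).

iteration 1: select N,Y (d=8); attach at lengths (4, 4); label the merged cluster NY
  updated: d(B,NY)=37/2, d(NY,U)=17, d(NY,V)=21
iteration 2: select B,U (d=17); attach at lengths (17/2, 17/2); label the merged cluster BU
  updated: d(BU,NY)=71/4, d(BU,V)=23
iteration 3: select BU,NY (d=71/4); attach at lengths (3/8, 39/8); label the merged cluster BNUY
  updated: d(BNUY,V)=22
iteration 4: select BNUY,V (d=22); attach at lengths (17/8, 11); label the merged cluster BNUVY
final tree: (((B:17/2,U:17/2):3/8,(N:4,Y:4):39/8):17/8,V:11)
total length: 347/8

347/8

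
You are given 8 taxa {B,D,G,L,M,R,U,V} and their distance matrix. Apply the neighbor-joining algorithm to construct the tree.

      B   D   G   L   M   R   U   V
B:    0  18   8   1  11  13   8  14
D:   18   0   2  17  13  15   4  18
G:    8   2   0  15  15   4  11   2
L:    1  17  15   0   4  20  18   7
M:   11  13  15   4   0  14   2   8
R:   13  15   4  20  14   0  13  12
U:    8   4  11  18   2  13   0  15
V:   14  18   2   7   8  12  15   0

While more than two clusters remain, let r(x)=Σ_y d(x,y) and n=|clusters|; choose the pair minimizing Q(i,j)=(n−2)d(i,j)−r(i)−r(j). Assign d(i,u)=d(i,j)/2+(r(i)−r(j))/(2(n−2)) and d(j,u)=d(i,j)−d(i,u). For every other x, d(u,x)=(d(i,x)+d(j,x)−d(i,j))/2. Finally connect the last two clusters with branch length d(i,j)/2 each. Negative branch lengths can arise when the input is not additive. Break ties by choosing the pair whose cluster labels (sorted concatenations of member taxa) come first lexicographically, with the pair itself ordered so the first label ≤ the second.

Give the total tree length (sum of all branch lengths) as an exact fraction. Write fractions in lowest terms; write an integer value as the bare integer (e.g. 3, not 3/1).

951/32

iteration 1: select B,L (d=1, Q=-149); attach at lengths (-1/4, 5/4); label the merged cluster BL
  updated: d(BL,D)=17, d(BL,G)=11, d(BL,M)=7, d(BL,R)=16, d(BL,U)=25/2, d(BL,V)=10
iteration 2: select D,U (d=4, Q=-213/2); attach at lengths (63/20, 17/20); label the merged cluster DU
  updated: d(BL,DU)=51/4, d(DU,G)=9/2, d(DU,M)=11/2, d(DU,R)=12, d(DU,V)=29/2
iteration 3: select G,R (d=4, Q=-157/2); attach at lengths (-11/16, 75/16); label the merged cluster GR
  updated: d(BL,GR)=23/2, d(DU,GR)=25/4, d(GR,M)=25/2, d(GR,V)=5
iteration 4: select GR,V (d=5, Q=-231/4); attach at lengths (17/8, 23/8); label the merged cluster GRV
  updated: d(BL,GRV)=33/4, d(DU,GRV)=63/8, d(GRV,M)=31/4
iteration 5: select BL,GRV (d=33/4, Q=-283/8); attach at lengths (165/32, 99/32); label the merged cluster BGLRV
  updated: d(BGLRV,DU)=99/16, d(BGLRV,M)=13/4
iteration 6: select BGLRV,DU (d=99/16, Q=-239/16); attach at lengths (63/32, 135/32); label the merged cluster BDGLRUV
  updated: d(BDGLRUV,M)=41/32
iteration 7: select BDGLRUV,M (d=41/32); attach at lengths (41/64, 41/64); label the merged cluster BDGLMRUV
final tree: ((((B:-1/4,L:5/4):165/32,((G:-11/16,R:75/16):17/8,V:23/8):99/32):63/32,(D:63/20,U:17/20):135/32):41/64,M:41/64)
total length: 951/32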